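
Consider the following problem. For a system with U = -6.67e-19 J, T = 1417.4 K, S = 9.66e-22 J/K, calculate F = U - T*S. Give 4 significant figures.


Step 1: T*S = 1417.4 * 9.66e-22 = 1.369e-18 J
Step 2: F = U - T*S = -6.67e-19 - 1.369e-18
Step 3: F = -2.036e-18 J

-2.036e-18


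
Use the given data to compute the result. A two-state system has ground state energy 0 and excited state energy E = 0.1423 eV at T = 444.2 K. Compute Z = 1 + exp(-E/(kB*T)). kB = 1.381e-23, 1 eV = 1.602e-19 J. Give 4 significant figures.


Step 1: Compute beta*E = E*eV/(kB*T) = 0.1423*1.602e-19/(1.381e-23*444.2) = 3.716
Step 2: exp(-beta*E) = exp(-3.716) = 0.02433
Step 3: Z = 1 + 0.02433 = 1.024

1.024


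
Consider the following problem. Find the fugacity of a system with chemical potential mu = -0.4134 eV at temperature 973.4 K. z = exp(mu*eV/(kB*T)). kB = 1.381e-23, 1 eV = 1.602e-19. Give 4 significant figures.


Step 1: Convert mu to Joules: -0.4134*1.602e-19 = -6.623e-20 J
Step 2: kB*T = 1.381e-23*973.4 = 1.344e-20 J
Step 3: mu/(kB*T) = -4.927
Step 4: z = exp(-4.927) = 0.007251

0.007251


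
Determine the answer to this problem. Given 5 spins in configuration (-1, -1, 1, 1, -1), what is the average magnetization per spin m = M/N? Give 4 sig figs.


Step 1: Count up spins (+1): 2, down spins (-1): 3
Step 2: Total magnetization M = 2 - 3 = -1
Step 3: m = M/N = -1/5 = -0.2

-0.2


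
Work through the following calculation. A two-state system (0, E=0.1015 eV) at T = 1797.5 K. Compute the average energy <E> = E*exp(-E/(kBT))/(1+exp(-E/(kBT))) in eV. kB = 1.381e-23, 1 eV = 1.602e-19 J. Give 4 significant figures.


Step 1: beta*E = 0.1015*1.602e-19/(1.381e-23*1797.5) = 0.655
Step 2: exp(-beta*E) = 0.5194
Step 3: <E> = 0.1015*0.5194/(1+0.5194) = 0.0347 eV

0.0347


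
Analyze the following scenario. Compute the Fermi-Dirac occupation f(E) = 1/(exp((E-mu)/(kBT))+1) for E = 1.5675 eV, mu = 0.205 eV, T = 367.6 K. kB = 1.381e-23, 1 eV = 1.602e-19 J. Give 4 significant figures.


Step 1: (E - mu) = 1.5675 - 0.205 = 1.362 eV
Step 2: Convert: (E-mu)*eV = 2.183e-19 J
Step 3: x = (E-mu)*eV/(kB*T) = 43
Step 4: f = 1/(exp(43)+1) = 2.123e-19

2.123e-19


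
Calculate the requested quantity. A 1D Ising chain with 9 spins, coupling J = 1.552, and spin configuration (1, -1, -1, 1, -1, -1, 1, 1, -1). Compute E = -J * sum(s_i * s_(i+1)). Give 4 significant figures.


Step 1: Nearest-neighbor products: -1, 1, -1, -1, 1, -1, 1, -1
Step 2: Sum of products = -2
Step 3: E = -1.552 * -2 = 3.104

3.104


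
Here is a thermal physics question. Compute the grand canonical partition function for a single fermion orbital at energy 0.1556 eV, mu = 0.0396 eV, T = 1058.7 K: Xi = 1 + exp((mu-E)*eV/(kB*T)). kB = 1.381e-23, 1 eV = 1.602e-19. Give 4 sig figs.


Step 1: (mu - E) = 0.0396 - 0.1556 = -0.116 eV
Step 2: x = (mu-E)*eV/(kB*T) = -0.116*1.602e-19/(1.381e-23*1058.7) = -1.271
Step 3: exp(x) = 0.2805
Step 4: Xi = 1 + 0.2805 = 1.281

1.281


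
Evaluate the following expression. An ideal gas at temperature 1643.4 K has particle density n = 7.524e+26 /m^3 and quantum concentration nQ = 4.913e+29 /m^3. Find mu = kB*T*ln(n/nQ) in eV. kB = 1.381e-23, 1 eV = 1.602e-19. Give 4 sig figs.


Step 1: n/nQ = 7.524e+26/4.913e+29 = 0.001531
Step 2: ln(n/nQ) = -6.482
Step 3: mu = kB*T*ln(n/nQ) = 2.27e-20*-6.482 = -1.471e-19 J
Step 4: Convert to eV: -1.471e-19/1.602e-19 = -0.9182 eV

-0.9182


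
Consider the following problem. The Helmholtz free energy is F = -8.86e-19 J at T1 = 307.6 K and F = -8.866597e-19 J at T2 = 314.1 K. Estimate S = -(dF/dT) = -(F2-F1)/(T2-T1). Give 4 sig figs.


Step 1: dF = F2 - F1 = -8.866597e-19 - (-8.86e-19) = -6.597e-22 J
Step 2: dT = T2 - T1 = 314.1 - 307.6 = 6.5 K
Step 3: S = -dF/dT = -(-6.597e-22)/6.5 = 1.015e-22 J/K

1.015e-22


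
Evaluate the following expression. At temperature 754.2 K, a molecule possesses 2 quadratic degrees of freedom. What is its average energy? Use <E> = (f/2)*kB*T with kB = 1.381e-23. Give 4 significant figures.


Step 1: f/2 = 2/2 = 1
Step 2: kB*T = 1.381e-23 * 754.2 = 1.042e-20
Step 3: <E> = 1 * 1.042e-20 = 1.042e-20 J

1.042e-20


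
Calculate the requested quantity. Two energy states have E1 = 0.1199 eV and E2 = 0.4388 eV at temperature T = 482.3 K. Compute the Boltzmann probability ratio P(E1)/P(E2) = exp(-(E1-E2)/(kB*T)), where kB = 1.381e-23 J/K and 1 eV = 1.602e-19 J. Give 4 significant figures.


Step 1: Compute energy difference dE = E1 - E2 = 0.1199 - 0.4388 = -0.3189 eV
Step 2: Convert to Joules: dE_J = -0.3189 * 1.602e-19 = -5.109e-20 J
Step 3: Compute exponent = -dE_J / (kB * T) = -(-5.109e-20) / (1.381e-23 * 482.3) = 7.67
Step 4: P(E1)/P(E2) = exp(7.67) = 2143

2143


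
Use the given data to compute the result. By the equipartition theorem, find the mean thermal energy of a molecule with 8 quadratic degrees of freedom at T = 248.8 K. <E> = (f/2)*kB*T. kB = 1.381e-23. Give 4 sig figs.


Step 1: f/2 = 8/2 = 4
Step 2: kB*T = 1.381e-23 * 248.8 = 3.436e-21
Step 3: <E> = 4 * 3.436e-21 = 1.374e-20 J

1.374e-20


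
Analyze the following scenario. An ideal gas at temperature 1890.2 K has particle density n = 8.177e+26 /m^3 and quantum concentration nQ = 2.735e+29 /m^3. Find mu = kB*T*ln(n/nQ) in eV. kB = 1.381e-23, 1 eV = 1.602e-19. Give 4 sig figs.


Step 1: n/nQ = 8.177e+26/2.735e+29 = 0.00299
Step 2: ln(n/nQ) = -5.813
Step 3: mu = kB*T*ln(n/nQ) = 2.61e-20*-5.813 = -1.517e-19 J
Step 4: Convert to eV: -1.517e-19/1.602e-19 = -0.9471 eV

-0.9471


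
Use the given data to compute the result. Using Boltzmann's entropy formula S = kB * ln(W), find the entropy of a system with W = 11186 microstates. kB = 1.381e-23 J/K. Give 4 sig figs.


Step 1: ln(W) = ln(11186) = 9.322
Step 2: S = kB * ln(W) = 1.381e-23 * 9.322
Step 3: S = 1.287e-22 J/K

1.287e-22


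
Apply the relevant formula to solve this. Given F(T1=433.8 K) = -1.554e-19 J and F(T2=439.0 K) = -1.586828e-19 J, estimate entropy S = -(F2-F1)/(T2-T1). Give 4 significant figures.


Step 1: dF = F2 - F1 = -1.586828e-19 - (-1.554e-19) = -3.2828e-21 J
Step 2: dT = T2 - T1 = 439.0 - 433.8 = 5.2 K
Step 3: S = -dF/dT = -(-3.2828e-21)/5.2 = 6.313e-22 J/K

6.313e-22


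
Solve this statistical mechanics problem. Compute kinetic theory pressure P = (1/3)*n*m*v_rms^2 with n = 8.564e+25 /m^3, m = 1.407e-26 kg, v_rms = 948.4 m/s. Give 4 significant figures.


Step 1: v_rms^2 = 948.4^2 = 8.995e+05
Step 2: n*m = 8.564e+25*1.407e-26 = 1.205
Step 3: P = (1/3)*1.205*8.995e+05 = 3.613e+05 Pa

3.613e+05


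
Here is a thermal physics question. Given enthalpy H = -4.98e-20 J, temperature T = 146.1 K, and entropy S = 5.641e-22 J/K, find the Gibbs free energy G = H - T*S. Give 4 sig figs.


Step 1: T*S = 146.1 * 5.641e-22 = 8.242e-20 J
Step 2: G = H - T*S = -4.98e-20 - 8.242e-20
Step 3: G = -1.322e-19 J

-1.322e-19


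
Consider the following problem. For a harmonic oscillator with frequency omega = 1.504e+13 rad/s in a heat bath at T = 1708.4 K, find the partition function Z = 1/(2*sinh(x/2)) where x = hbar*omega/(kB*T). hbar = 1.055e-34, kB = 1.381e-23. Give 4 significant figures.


Step 1: Compute x = hbar*omega/(kB*T) = 1.055e-34*1.504e+13/(1.381e-23*1708.4) = 0.06725
Step 2: x/2 = 0.03363
Step 3: sinh(x/2) = 0.03363
Step 4: Z = 1/(2*0.03363) = 14.87

14.87


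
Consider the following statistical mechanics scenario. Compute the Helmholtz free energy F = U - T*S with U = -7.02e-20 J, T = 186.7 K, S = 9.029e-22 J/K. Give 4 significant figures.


Step 1: T*S = 186.7 * 9.029e-22 = 1.686e-19 J
Step 2: F = U - T*S = -7.02e-20 - 1.686e-19
Step 3: F = -2.388e-19 J

-2.388e-19


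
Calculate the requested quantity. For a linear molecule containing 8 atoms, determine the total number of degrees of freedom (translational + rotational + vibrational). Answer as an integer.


Step 1: Translational DOF = 3
Step 2: Rotational DOF (linear) = 2
Step 3: Vibrational DOF = 3*8 - 5 = 19
Step 4: Total = 3 + 2 + 19 = 24

24


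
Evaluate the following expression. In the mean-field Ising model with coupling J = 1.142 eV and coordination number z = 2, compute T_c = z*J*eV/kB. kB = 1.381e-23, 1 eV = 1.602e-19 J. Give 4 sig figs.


Step 1: z*J = 2*1.142 = 2.284 eV
Step 2: Convert to Joules: 2.284*1.602e-19 = 3.659e-19 J
Step 3: T_c = 3.659e-19 / 1.381e-23 = 2.65e+04 K

2.65e+04


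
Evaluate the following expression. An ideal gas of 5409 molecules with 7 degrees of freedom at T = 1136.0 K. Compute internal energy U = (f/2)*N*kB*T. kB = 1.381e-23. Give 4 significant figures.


Step 1: f/2 = 7/2 = 3.5
Step 2: N*kB*T = 5409*1.381e-23*1136.0 = 8.486e-17
Step 3: U = 3.5 * 8.486e-17 = 2.97e-16 J

2.97e-16


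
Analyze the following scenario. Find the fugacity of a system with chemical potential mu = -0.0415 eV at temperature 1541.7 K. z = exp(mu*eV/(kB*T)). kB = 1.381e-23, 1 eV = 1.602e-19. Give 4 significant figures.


Step 1: Convert mu to Joules: -0.0415*1.602e-19 = -6.648e-21 J
Step 2: kB*T = 1.381e-23*1541.7 = 2.129e-20 J
Step 3: mu/(kB*T) = -0.3123
Step 4: z = exp(-0.3123) = 0.7318

0.7318


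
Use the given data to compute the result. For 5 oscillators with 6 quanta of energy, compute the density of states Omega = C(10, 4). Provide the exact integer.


Step 1: Use binomial coefficient C(10, 4)
Step 2: Numerator = 10! / 6!
Step 3: Denominator = 4!
Step 4: Omega = 210

210


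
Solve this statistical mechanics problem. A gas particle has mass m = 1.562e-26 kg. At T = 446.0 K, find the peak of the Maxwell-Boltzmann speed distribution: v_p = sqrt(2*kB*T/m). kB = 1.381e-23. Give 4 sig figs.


Step 1: Numerator = 2*kB*T = 2*1.381e-23*446.0 = 1.232e-20
Step 2: Ratio = 1.232e-20 / 1.562e-26 = 7.886e+05
Step 3: v_p = sqrt(7.886e+05) = 888.1 m/s

888.1


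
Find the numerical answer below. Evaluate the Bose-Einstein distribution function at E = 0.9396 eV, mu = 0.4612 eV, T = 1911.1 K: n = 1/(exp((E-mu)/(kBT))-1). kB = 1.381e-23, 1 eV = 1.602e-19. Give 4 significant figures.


Step 1: (E - mu) = 0.4784 eV
Step 2: x = (E-mu)*eV/(kB*T) = 0.4784*1.602e-19/(1.381e-23*1911.1) = 2.904
Step 3: exp(x) = 18.24
Step 4: n = 1/(exp(x)-1) = 0.05799

0.05799


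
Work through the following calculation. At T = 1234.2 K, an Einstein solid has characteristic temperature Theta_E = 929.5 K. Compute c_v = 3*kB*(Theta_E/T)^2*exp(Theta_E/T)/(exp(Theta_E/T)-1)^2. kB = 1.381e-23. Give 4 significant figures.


Step 1: x = Theta_E/T = 929.5/1234.2 = 0.7531
Step 2: x^2 = 0.5672
Step 3: exp(x) = 2.124
Step 4: c_v = 3*1.381e-23*0.5672*2.124/(2.124-1)^2 = 3.953e-23

3.953e-23


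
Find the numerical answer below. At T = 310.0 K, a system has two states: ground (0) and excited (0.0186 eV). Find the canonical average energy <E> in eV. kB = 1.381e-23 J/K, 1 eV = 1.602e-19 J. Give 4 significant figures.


Step 1: beta*E = 0.0186*1.602e-19/(1.381e-23*310.0) = 0.696
Step 2: exp(-beta*E) = 0.4986
Step 3: <E> = 0.0186*0.4986/(1+0.4986) = 0.006188 eV

0.006188


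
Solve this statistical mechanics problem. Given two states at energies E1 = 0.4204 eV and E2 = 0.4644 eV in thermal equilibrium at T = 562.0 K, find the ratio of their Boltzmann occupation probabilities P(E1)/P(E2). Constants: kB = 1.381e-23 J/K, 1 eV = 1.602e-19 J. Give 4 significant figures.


Step 1: Compute energy difference dE = E1 - E2 = 0.4204 - 0.4644 = -0.044 eV
Step 2: Convert to Joules: dE_J = -0.044 * 1.602e-19 = -7.049e-21 J
Step 3: Compute exponent = -dE_J / (kB * T) = -(-7.049e-21) / (1.381e-23 * 562.0) = 0.9082
Step 4: P(E1)/P(E2) = exp(0.9082) = 2.48

2.48


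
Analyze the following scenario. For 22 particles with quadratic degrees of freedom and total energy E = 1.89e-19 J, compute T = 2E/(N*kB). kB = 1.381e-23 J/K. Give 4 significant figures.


Step 1: Numerator = 2*E = 2*1.89e-19 = 3.78e-19 J
Step 2: Denominator = N*kB = 22*1.381e-23 = 3.038e-22
Step 3: T = 3.78e-19 / 3.038e-22 = 1244 K

1244


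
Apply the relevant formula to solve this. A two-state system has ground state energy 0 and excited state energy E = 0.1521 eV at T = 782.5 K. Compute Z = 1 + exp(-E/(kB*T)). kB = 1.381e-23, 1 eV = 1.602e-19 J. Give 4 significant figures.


Step 1: Compute beta*E = E*eV/(kB*T) = 0.1521*1.602e-19/(1.381e-23*782.5) = 2.255
Step 2: exp(-beta*E) = exp(-2.255) = 0.1049
Step 3: Z = 1 + 0.1049 = 1.105

1.105


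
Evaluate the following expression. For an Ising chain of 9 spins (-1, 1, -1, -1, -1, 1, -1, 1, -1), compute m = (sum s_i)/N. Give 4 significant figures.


Step 1: Count up spins (+1): 3, down spins (-1): 6
Step 2: Total magnetization M = 3 - 6 = -3
Step 3: m = M/N = -3/9 = -0.3333

-0.3333


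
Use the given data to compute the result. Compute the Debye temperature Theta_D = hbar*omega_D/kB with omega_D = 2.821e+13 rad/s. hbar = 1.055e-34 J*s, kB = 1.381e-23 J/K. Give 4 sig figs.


Step 1: hbar*omega_D = 1.055e-34 * 2.821e+13 = 2.976e-21 J
Step 2: Theta_D = 2.976e-21 / 1.381e-23
Step 3: Theta_D = 215.5 K

215.5


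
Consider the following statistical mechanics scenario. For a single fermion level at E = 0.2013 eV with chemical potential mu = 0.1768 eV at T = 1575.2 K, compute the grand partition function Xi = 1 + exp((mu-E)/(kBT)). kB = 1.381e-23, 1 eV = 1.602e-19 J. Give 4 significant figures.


Step 1: (mu - E) = 0.1768 - 0.2013 = -0.0245 eV
Step 2: x = (mu-E)*eV/(kB*T) = -0.0245*1.602e-19/(1.381e-23*1575.2) = -0.1804
Step 3: exp(x) = 0.8349
Step 4: Xi = 1 + 0.8349 = 1.835

1.835


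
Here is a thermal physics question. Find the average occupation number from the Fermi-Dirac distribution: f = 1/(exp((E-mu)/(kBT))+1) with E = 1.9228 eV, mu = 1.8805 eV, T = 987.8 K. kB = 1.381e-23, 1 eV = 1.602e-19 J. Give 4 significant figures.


Step 1: (E - mu) = 1.9228 - 1.8805 = 0.0423 eV
Step 2: Convert: (E-mu)*eV = 6.776e-21 J
Step 3: x = (E-mu)*eV/(kB*T) = 0.4968
Step 4: f = 1/(exp(0.4968)+1) = 0.3783

0.3783


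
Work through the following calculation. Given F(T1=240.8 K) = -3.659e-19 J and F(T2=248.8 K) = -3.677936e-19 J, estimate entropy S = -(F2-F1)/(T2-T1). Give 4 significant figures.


Step 1: dF = F2 - F1 = -3.677936e-19 - (-3.659e-19) = -1.8936e-21 J
Step 2: dT = T2 - T1 = 248.8 - 240.8 = 8 K
Step 3: S = -dF/dT = -(-1.8936e-21)/8 = 2.367e-22 J/K

2.367e-22


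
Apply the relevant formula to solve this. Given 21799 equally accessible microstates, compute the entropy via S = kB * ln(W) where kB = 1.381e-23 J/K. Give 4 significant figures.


Step 1: ln(W) = ln(21799) = 9.99
Step 2: S = kB * ln(W) = 1.381e-23 * 9.99
Step 3: S = 1.38e-22 J/K

1.38e-22


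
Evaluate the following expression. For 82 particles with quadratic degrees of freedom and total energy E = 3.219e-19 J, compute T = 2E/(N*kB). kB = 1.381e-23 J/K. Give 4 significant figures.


Step 1: Numerator = 2*E = 2*3.219e-19 = 6.438e-19 J
Step 2: Denominator = N*kB = 82*1.381e-23 = 1.132e-21
Step 3: T = 6.438e-19 / 1.132e-21 = 568.5 K

568.5


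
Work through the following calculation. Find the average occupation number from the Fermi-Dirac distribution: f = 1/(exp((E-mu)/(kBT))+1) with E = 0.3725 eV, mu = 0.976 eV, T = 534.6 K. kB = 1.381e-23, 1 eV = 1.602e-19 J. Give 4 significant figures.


Step 1: (E - mu) = 0.3725 - 0.976 = -0.6035 eV
Step 2: Convert: (E-mu)*eV = -9.668e-20 J
Step 3: x = (E-mu)*eV/(kB*T) = -13.1
Step 4: f = 1/(exp(-13.1)+1) = 1

1


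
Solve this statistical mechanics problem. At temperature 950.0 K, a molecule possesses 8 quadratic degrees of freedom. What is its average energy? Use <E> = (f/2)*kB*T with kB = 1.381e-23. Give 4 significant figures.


Step 1: f/2 = 8/2 = 4
Step 2: kB*T = 1.381e-23 * 950.0 = 1.312e-20
Step 3: <E> = 4 * 1.312e-20 = 5.248e-20 J

5.248e-20


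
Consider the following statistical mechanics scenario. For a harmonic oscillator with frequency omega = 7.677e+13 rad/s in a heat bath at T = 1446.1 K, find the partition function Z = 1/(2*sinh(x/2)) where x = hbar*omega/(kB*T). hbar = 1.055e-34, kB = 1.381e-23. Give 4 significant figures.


Step 1: Compute x = hbar*omega/(kB*T) = 1.055e-34*7.677e+13/(1.381e-23*1446.1) = 0.4056
Step 2: x/2 = 0.2028
Step 3: sinh(x/2) = 0.2042
Step 4: Z = 1/(2*0.2042) = 2.449

2.449


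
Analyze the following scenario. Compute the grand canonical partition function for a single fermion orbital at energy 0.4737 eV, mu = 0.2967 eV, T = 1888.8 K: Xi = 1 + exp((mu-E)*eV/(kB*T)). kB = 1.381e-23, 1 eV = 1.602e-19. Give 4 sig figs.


Step 1: (mu - E) = 0.2967 - 0.4737 = -0.177 eV
Step 2: x = (mu-E)*eV/(kB*T) = -0.177*1.602e-19/(1.381e-23*1888.8) = -1.087
Step 3: exp(x) = 0.3372
Step 4: Xi = 1 + 0.3372 = 1.337

1.337


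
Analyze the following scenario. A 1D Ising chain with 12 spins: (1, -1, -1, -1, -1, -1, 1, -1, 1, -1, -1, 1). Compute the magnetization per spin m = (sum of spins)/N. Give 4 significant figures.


Step 1: Count up spins (+1): 4, down spins (-1): 8
Step 2: Total magnetization M = 4 - 8 = -4
Step 3: m = M/N = -4/12 = -0.3333

-0.3333


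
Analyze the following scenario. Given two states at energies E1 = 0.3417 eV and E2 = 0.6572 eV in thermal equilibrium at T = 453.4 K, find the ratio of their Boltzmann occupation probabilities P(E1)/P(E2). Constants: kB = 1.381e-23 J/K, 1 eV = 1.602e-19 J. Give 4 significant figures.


Step 1: Compute energy difference dE = E1 - E2 = 0.3417 - 0.6572 = -0.3155 eV
Step 2: Convert to Joules: dE_J = -0.3155 * 1.602e-19 = -5.054e-20 J
Step 3: Compute exponent = -dE_J / (kB * T) = -(-5.054e-20) / (1.381e-23 * 453.4) = 8.072
Step 4: P(E1)/P(E2) = exp(8.072) = 3204

3204


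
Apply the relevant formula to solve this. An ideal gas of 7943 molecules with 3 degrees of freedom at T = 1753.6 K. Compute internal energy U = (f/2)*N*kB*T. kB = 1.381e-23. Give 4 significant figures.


Step 1: f/2 = 3/2 = 1.5
Step 2: N*kB*T = 7943*1.381e-23*1753.6 = 1.924e-16
Step 3: U = 1.5 * 1.924e-16 = 2.885e-16 J

2.885e-16


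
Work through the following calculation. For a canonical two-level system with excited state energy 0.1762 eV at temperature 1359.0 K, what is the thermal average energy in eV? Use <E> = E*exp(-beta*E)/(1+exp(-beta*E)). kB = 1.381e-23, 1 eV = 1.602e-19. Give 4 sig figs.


Step 1: beta*E = 0.1762*1.602e-19/(1.381e-23*1359.0) = 1.504
Step 2: exp(-beta*E) = 0.2222
Step 3: <E> = 0.1762*0.2222/(1+0.2222) = 0.03204 eV

0.03204


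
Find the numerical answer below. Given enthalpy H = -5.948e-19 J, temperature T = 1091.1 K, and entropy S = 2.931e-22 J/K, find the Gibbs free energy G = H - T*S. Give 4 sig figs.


Step 1: T*S = 1091.1 * 2.931e-22 = 3.198e-19 J
Step 2: G = H - T*S = -5.948e-19 - 3.198e-19
Step 3: G = -9.146e-19 J

-9.146e-19


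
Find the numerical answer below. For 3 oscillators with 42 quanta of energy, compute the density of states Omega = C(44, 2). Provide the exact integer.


Step 1: Use binomial coefficient C(44, 2)
Step 2: Numerator = 44! / 42!
Step 3: Denominator = 2!
Step 4: Omega = 946

946


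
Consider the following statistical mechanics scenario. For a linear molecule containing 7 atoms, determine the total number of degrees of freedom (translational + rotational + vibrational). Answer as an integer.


Step 1: Translational DOF = 3
Step 2: Rotational DOF (linear) = 2
Step 3: Vibrational DOF = 3*7 - 5 = 16
Step 4: Total = 3 + 2 + 16 = 21

21


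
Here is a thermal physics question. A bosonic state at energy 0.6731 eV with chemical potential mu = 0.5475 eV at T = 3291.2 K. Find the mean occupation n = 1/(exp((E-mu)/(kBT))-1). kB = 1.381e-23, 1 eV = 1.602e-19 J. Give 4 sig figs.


Step 1: (E - mu) = 0.1256 eV
Step 2: x = (E-mu)*eV/(kB*T) = 0.1256*1.602e-19/(1.381e-23*3291.2) = 0.4427
Step 3: exp(x) = 1.557
Step 4: n = 1/(exp(x)-1) = 1.796

1.796


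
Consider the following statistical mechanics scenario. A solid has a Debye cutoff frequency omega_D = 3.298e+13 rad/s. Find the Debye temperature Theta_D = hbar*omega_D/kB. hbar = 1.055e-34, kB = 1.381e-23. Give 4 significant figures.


Step 1: hbar*omega_D = 1.055e-34 * 3.298e+13 = 3.479e-21 J
Step 2: Theta_D = 3.479e-21 / 1.381e-23
Step 3: Theta_D = 251.9 K

251.9


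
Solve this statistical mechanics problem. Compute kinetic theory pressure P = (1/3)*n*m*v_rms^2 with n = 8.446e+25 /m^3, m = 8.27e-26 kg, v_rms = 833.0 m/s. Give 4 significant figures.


Step 1: v_rms^2 = 833.0^2 = 6.939e+05
Step 2: n*m = 8.446e+25*8.27e-26 = 6.985
Step 3: P = (1/3)*6.985*6.939e+05 = 1.616e+06 Pa

1.616e+06


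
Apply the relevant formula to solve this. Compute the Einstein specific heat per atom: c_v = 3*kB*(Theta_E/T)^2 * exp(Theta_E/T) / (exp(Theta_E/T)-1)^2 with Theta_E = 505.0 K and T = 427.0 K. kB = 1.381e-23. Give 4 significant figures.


Step 1: x = Theta_E/T = 505.0/427.0 = 1.183
Step 2: x^2 = 1.399
Step 3: exp(x) = 3.263
Step 4: c_v = 3*1.381e-23*1.399*3.263/(3.263-1)^2 = 3.692e-23

3.692e-23


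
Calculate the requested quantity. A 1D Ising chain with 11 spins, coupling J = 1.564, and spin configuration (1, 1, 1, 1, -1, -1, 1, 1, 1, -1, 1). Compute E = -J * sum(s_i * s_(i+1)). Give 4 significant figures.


Step 1: Nearest-neighbor products: 1, 1, 1, -1, 1, -1, 1, 1, -1, -1
Step 2: Sum of products = 2
Step 3: E = -1.564 * 2 = -3.128

-3.128


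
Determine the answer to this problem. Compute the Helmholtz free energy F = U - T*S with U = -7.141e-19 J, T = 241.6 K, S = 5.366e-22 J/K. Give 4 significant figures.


Step 1: T*S = 241.6 * 5.366e-22 = 1.296e-19 J
Step 2: F = U - T*S = -7.141e-19 - 1.296e-19
Step 3: F = -8.437e-19 J

-8.437e-19


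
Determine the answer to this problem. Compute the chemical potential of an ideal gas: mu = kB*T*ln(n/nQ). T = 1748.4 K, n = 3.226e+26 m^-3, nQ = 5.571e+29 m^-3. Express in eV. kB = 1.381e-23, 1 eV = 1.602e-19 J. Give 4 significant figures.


Step 1: n/nQ = 3.226e+26/5.571e+29 = 0.0005791
Step 2: ln(n/nQ) = -7.454
Step 3: mu = kB*T*ln(n/nQ) = 2.415e-20*-7.454 = -1.8e-19 J
Step 4: Convert to eV: -1.8e-19/1.602e-19 = -1.123 eV

-1.123


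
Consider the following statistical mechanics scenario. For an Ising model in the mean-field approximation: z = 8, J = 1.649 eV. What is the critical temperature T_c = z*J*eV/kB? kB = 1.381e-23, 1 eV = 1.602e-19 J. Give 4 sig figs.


Step 1: z*J = 8*1.649 = 13.19 eV
Step 2: Convert to Joules: 13.19*1.602e-19 = 2.113e-18 J
Step 3: T_c = 2.113e-18 / 1.381e-23 = 1.53e+05 K

1.53e+05


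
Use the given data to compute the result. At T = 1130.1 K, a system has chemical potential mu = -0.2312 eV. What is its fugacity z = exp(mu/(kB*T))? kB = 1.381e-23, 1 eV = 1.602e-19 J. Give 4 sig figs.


Step 1: Convert mu to Joules: -0.2312*1.602e-19 = -3.704e-20 J
Step 2: kB*T = 1.381e-23*1130.1 = 1.561e-20 J
Step 3: mu/(kB*T) = -2.373
Step 4: z = exp(-2.373) = 0.09318

0.09318


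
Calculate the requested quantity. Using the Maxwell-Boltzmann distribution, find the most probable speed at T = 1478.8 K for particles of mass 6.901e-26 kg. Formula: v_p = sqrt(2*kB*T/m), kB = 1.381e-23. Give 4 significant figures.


Step 1: Numerator = 2*kB*T = 2*1.381e-23*1478.8 = 4.084e-20
Step 2: Ratio = 4.084e-20 / 6.901e-26 = 5.919e+05
Step 3: v_p = sqrt(5.919e+05) = 769.3 m/s

769.3


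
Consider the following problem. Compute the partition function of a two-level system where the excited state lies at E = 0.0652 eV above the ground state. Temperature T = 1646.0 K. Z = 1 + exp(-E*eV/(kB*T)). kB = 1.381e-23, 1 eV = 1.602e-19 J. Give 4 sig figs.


Step 1: Compute beta*E = E*eV/(kB*T) = 0.0652*1.602e-19/(1.381e-23*1646.0) = 0.4595
Step 2: exp(-beta*E) = exp(-0.4595) = 0.6316
Step 3: Z = 1 + 0.6316 = 1.632

1.632


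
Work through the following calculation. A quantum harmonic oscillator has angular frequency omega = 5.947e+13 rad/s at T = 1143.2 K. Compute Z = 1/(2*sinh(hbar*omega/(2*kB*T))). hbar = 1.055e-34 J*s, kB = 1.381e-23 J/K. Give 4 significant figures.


Step 1: Compute x = hbar*omega/(kB*T) = 1.055e-34*5.947e+13/(1.381e-23*1143.2) = 0.3974
Step 2: x/2 = 0.1987
Step 3: sinh(x/2) = 0.2
Step 4: Z = 1/(2*0.2) = 2.5

2.5


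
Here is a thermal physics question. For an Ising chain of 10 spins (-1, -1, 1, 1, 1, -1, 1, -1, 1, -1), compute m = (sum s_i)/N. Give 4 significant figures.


Step 1: Count up spins (+1): 5, down spins (-1): 5
Step 2: Total magnetization M = 5 - 5 = 0
Step 3: m = M/N = 0/10 = 0

0


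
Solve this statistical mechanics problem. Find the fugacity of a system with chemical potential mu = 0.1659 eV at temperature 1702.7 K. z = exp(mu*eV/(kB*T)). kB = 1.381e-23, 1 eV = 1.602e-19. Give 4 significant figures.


Step 1: Convert mu to Joules: 0.1659*1.602e-19 = 2.658e-20 J
Step 2: kB*T = 1.381e-23*1702.7 = 2.351e-20 J
Step 3: mu/(kB*T) = 1.13
Step 4: z = exp(1.13) = 3.096

3.096


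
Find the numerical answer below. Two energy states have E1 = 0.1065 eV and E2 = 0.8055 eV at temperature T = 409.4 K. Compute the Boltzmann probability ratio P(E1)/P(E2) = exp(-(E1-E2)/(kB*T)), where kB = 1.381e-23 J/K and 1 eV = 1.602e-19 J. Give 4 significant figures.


Step 1: Compute energy difference dE = E1 - E2 = 0.1065 - 0.8055 = -0.699 eV
Step 2: Convert to Joules: dE_J = -0.699 * 1.602e-19 = -1.12e-19 J
Step 3: Compute exponent = -dE_J / (kB * T) = -(-1.12e-19) / (1.381e-23 * 409.4) = 19.81
Step 4: P(E1)/P(E2) = exp(19.81) = 3.996e+08

3.996e+08


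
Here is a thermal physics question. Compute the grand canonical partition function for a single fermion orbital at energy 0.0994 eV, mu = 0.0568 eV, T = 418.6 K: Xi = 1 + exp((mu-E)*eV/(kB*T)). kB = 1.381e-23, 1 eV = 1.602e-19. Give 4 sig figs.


Step 1: (mu - E) = 0.0568 - 0.0994 = -0.0426 eV
Step 2: x = (mu-E)*eV/(kB*T) = -0.0426*1.602e-19/(1.381e-23*418.6) = -1.181
Step 3: exp(x) = 0.3071
Step 4: Xi = 1 + 0.3071 = 1.307

1.307


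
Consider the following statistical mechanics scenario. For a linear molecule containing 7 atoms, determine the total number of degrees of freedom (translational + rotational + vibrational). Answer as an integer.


Step 1: Translational DOF = 3
Step 2: Rotational DOF (linear) = 2
Step 3: Vibrational DOF = 3*7 - 5 = 16
Step 4: Total = 3 + 2 + 16 = 21

21


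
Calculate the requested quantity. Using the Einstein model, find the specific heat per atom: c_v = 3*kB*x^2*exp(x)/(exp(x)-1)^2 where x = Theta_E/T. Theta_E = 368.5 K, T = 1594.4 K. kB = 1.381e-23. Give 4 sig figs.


Step 1: x = Theta_E/T = 368.5/1594.4 = 0.2311
Step 2: x^2 = 0.05342
Step 3: exp(x) = 1.26
Step 4: c_v = 3*1.381e-23*0.05342*1.26/(1.26-1)^2 = 4.125e-23

4.125e-23


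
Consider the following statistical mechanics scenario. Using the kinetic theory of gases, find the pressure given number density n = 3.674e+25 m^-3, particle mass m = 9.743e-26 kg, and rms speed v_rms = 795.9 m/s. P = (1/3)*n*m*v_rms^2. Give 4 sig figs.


Step 1: v_rms^2 = 795.9^2 = 6.335e+05
Step 2: n*m = 3.674e+25*9.743e-26 = 3.58
Step 3: P = (1/3)*3.58*6.335e+05 = 7.558e+05 Pa

7.558e+05


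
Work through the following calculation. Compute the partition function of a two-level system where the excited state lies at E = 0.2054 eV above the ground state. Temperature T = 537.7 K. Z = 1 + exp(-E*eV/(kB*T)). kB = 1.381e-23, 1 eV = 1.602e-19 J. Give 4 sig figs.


Step 1: Compute beta*E = E*eV/(kB*T) = 0.2054*1.602e-19/(1.381e-23*537.7) = 4.431
Step 2: exp(-beta*E) = exp(-4.431) = 0.0119
Step 3: Z = 1 + 0.0119 = 1.012

1.012


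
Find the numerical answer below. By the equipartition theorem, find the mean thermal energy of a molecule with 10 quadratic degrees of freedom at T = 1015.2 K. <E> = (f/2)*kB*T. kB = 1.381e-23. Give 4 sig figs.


Step 1: f/2 = 10/2 = 5
Step 2: kB*T = 1.381e-23 * 1015.2 = 1.402e-20
Step 3: <E> = 5 * 1.402e-20 = 7.01e-20 J

7.01e-20


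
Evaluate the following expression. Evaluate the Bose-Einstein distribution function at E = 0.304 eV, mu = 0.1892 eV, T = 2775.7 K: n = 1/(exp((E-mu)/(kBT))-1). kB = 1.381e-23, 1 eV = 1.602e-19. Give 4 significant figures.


Step 1: (E - mu) = 0.1148 eV
Step 2: x = (E-mu)*eV/(kB*T) = 0.1148*1.602e-19/(1.381e-23*2775.7) = 0.4798
Step 3: exp(x) = 1.616
Step 4: n = 1/(exp(x)-1) = 1.624

1.624


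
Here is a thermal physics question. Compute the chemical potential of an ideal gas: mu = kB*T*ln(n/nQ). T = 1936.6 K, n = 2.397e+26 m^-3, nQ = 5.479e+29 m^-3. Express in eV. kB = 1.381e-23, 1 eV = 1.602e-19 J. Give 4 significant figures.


Step 1: n/nQ = 2.397e+26/5.479e+29 = 0.0004375
Step 2: ln(n/nQ) = -7.734
Step 3: mu = kB*T*ln(n/nQ) = 2.674e-20*-7.734 = -2.069e-19 J
Step 4: Convert to eV: -2.069e-19/1.602e-19 = -1.291 eV

-1.291


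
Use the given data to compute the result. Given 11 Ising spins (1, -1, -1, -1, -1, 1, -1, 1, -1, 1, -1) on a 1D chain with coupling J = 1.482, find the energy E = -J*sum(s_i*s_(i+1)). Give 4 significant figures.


Step 1: Nearest-neighbor products: -1, 1, 1, 1, -1, -1, -1, -1, -1, -1
Step 2: Sum of products = -4
Step 3: E = -1.482 * -4 = 5.928

5.928


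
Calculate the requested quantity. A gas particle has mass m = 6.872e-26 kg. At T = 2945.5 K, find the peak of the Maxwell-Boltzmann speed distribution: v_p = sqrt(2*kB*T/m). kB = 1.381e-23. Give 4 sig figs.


Step 1: Numerator = 2*kB*T = 2*1.381e-23*2945.5 = 8.135e-20
Step 2: Ratio = 8.135e-20 / 6.872e-26 = 1.184e+06
Step 3: v_p = sqrt(1.184e+06) = 1088 m/s

1088


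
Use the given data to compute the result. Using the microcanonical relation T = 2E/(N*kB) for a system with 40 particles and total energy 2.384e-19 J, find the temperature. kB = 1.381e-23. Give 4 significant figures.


Step 1: Numerator = 2*E = 2*2.384e-19 = 4.768e-19 J
Step 2: Denominator = N*kB = 40*1.381e-23 = 5.524e-22
Step 3: T = 4.768e-19 / 5.524e-22 = 863.1 K

863.1


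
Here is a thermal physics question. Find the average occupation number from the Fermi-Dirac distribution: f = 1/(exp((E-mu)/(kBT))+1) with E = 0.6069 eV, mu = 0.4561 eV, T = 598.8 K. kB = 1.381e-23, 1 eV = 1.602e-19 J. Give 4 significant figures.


Step 1: (E - mu) = 0.6069 - 0.4561 = 0.1508 eV
Step 2: Convert: (E-mu)*eV = 2.416e-20 J
Step 3: x = (E-mu)*eV/(kB*T) = 2.921
Step 4: f = 1/(exp(2.921)+1) = 0.05111

0.05111


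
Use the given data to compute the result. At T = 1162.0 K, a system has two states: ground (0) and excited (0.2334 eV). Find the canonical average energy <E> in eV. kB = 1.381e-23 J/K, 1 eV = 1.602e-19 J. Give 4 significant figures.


Step 1: beta*E = 0.2334*1.602e-19/(1.381e-23*1162.0) = 2.33
Step 2: exp(-beta*E) = 0.09729
Step 3: <E> = 0.2334*0.09729/(1+0.09729) = 0.02069 eV

0.02069


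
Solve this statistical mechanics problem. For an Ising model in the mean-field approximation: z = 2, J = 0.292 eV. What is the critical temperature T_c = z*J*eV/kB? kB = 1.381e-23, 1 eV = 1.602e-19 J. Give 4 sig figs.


Step 1: z*J = 2*0.292 = 0.584 eV
Step 2: Convert to Joules: 0.584*1.602e-19 = 9.356e-20 J
Step 3: T_c = 9.356e-20 / 1.381e-23 = 6775 K

6775


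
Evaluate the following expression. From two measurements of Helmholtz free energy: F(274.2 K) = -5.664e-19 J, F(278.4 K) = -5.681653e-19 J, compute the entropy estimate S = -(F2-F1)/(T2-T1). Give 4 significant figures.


Step 1: dF = F2 - F1 = -5.681653e-19 - (-5.664e-19) = -1.7653e-21 J
Step 2: dT = T2 - T1 = 278.4 - 274.2 = 4.2 K
Step 3: S = -dF/dT = -(-1.7653e-21)/4.2 = 4.203e-22 J/K

4.203e-22


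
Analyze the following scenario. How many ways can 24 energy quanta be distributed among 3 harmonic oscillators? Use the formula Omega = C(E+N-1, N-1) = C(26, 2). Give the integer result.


Step 1: Use binomial coefficient C(26, 2)
Step 2: Numerator = 26! / 24!
Step 3: Denominator = 2!
Step 4: Omega = 325

325


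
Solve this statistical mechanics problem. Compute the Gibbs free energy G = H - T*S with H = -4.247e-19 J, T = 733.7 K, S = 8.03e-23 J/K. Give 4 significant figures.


Step 1: T*S = 733.7 * 8.03e-23 = 5.892e-20 J
Step 2: G = H - T*S = -4.247e-19 - 5.892e-20
Step 3: G = -4.836e-19 J

-4.836e-19


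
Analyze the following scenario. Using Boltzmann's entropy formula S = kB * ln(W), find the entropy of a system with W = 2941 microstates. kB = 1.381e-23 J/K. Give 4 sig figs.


Step 1: ln(W) = ln(2941) = 7.987
Step 2: S = kB * ln(W) = 1.381e-23 * 7.987
Step 3: S = 1.103e-22 J/K

1.103e-22


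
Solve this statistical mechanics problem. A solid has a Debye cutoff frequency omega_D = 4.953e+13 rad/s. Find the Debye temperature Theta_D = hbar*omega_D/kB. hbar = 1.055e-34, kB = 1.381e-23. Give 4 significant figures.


Step 1: hbar*omega_D = 1.055e-34 * 4.953e+13 = 5.225e-21 J
Step 2: Theta_D = 5.225e-21 / 1.381e-23
Step 3: Theta_D = 378.4 K

378.4


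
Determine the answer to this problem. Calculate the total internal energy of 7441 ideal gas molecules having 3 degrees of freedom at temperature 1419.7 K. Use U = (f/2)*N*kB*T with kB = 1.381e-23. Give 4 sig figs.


Step 1: f/2 = 3/2 = 1.5
Step 2: N*kB*T = 7441*1.381e-23*1419.7 = 1.459e-16
Step 3: U = 1.5 * 1.459e-16 = 2.188e-16 J

2.188e-16


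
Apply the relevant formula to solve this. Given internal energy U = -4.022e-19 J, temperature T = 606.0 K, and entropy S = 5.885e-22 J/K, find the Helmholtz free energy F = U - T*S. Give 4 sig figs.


Step 1: T*S = 606.0 * 5.885e-22 = 3.566e-19 J
Step 2: F = U - T*S = -4.022e-19 - 3.566e-19
Step 3: F = -7.588e-19 J

-7.588e-19


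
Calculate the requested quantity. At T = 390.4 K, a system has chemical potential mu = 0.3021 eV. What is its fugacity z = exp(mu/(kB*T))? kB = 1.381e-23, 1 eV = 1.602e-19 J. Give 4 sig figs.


Step 1: Convert mu to Joules: 0.3021*1.602e-19 = 4.84e-20 J
Step 2: kB*T = 1.381e-23*390.4 = 5.391e-21 J
Step 3: mu/(kB*T) = 8.977
Step 4: z = exp(8.977) = 7915

7915


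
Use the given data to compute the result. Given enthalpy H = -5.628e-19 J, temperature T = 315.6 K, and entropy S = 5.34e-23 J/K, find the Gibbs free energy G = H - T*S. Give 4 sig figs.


Step 1: T*S = 315.6 * 5.34e-23 = 1.685e-20 J
Step 2: G = H - T*S = -5.628e-19 - 1.685e-20
Step 3: G = -5.797e-19 J

-5.797e-19


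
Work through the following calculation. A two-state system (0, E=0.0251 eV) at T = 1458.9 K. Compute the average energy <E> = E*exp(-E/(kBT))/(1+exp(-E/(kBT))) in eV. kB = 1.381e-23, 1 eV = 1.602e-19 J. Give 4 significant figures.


Step 1: beta*E = 0.0251*1.602e-19/(1.381e-23*1458.9) = 0.1996
Step 2: exp(-beta*E) = 0.8191
Step 3: <E> = 0.0251*0.8191/(1+0.8191) = 0.0113 eV

0.0113


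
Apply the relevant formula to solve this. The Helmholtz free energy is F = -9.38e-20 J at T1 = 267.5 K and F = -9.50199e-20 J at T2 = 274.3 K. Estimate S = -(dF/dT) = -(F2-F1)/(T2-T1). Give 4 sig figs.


Step 1: dF = F2 - F1 = -9.50199e-20 - (-9.38e-20) = -1.2199e-21 J
Step 2: dT = T2 - T1 = 274.3 - 267.5 = 6.8 K
Step 3: S = -dF/dT = -(-1.2199e-21)/6.8 = 1.794e-22 J/K

1.794e-22


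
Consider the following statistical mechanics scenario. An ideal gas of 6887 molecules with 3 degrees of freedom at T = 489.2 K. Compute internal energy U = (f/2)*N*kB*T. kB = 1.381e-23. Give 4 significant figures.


Step 1: f/2 = 3/2 = 1.5
Step 2: N*kB*T = 6887*1.381e-23*489.2 = 4.653e-17
Step 3: U = 1.5 * 4.653e-17 = 6.979e-17 J

6.979e-17


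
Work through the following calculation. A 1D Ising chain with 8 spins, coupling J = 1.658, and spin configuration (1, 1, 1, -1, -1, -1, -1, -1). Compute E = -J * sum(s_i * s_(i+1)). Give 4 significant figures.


Step 1: Nearest-neighbor products: 1, 1, -1, 1, 1, 1, 1
Step 2: Sum of products = 5
Step 3: E = -1.658 * 5 = -8.29

-8.29


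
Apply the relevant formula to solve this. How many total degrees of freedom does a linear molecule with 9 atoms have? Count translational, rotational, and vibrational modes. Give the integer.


Step 1: Translational DOF = 3
Step 2: Rotational DOF (linear) = 2
Step 3: Vibrational DOF = 3*9 - 5 = 22
Step 4: Total = 3 + 2 + 22 = 27

27


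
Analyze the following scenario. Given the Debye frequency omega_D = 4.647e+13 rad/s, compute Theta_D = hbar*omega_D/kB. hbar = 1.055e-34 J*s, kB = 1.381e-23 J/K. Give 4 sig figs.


Step 1: hbar*omega_D = 1.055e-34 * 4.647e+13 = 4.903e-21 J
Step 2: Theta_D = 4.903e-21 / 1.381e-23
Step 3: Theta_D = 355 K

355


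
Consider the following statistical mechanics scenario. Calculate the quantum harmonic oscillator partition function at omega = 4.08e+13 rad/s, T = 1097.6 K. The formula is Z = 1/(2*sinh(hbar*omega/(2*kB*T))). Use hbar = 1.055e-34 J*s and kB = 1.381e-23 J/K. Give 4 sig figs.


Step 1: Compute x = hbar*omega/(kB*T) = 1.055e-34*4.08e+13/(1.381e-23*1097.6) = 0.284
Step 2: x/2 = 0.142
Step 3: sinh(x/2) = 0.1425
Step 4: Z = 1/(2*0.1425) = 3.51

3.51


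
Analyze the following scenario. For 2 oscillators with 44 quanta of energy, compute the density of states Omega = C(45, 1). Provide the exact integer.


Step 1: Use binomial coefficient C(45, 1)
Step 2: Numerator = 45! / 44!
Step 3: Denominator = 1!
Step 4: Omega = 45

45


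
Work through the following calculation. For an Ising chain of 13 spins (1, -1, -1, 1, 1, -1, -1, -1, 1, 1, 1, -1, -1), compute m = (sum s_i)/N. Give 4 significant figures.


Step 1: Count up spins (+1): 6, down spins (-1): 7
Step 2: Total magnetization M = 6 - 7 = -1
Step 3: m = M/N = -1/13 = -0.07692

-0.07692


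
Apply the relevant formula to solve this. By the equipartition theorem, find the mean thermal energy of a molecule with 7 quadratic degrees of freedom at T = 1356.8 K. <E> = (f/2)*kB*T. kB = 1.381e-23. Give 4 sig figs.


Step 1: f/2 = 7/2 = 3.5
Step 2: kB*T = 1.381e-23 * 1356.8 = 1.874e-20
Step 3: <E> = 3.5 * 1.874e-20 = 6.558e-20 J

6.558e-20


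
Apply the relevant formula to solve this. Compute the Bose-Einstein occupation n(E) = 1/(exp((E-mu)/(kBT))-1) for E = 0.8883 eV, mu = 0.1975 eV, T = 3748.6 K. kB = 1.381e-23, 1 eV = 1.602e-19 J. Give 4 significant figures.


Step 1: (E - mu) = 0.6908 eV
Step 2: x = (E-mu)*eV/(kB*T) = 0.6908*1.602e-19/(1.381e-23*3748.6) = 2.138
Step 3: exp(x) = 8.48
Step 4: n = 1/(exp(x)-1) = 0.1337

0.1337


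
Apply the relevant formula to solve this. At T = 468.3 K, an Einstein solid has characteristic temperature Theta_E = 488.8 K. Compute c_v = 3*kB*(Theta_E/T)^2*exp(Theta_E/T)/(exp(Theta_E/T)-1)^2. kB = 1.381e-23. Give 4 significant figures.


Step 1: x = Theta_E/T = 488.8/468.3 = 1.044
Step 2: x^2 = 1.089
Step 3: exp(x) = 2.84
Step 4: c_v = 3*1.381e-23*1.089*2.84/(2.84-1)^2 = 3.786e-23

3.786e-23


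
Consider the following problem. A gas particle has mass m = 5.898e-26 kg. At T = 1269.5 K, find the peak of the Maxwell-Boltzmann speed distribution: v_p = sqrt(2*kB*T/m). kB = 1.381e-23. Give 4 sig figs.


Step 1: Numerator = 2*kB*T = 2*1.381e-23*1269.5 = 3.506e-20
Step 2: Ratio = 3.506e-20 / 5.898e-26 = 5.945e+05
Step 3: v_p = sqrt(5.945e+05) = 771 m/s

771


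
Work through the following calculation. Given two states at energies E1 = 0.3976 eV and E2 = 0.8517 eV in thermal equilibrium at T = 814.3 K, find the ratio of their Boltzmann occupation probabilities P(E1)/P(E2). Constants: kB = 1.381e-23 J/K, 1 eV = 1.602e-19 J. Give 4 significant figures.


Step 1: Compute energy difference dE = E1 - E2 = 0.3976 - 0.8517 = -0.4541 eV
Step 2: Convert to Joules: dE_J = -0.4541 * 1.602e-19 = -7.275e-20 J
Step 3: Compute exponent = -dE_J / (kB * T) = -(-7.275e-20) / (1.381e-23 * 814.3) = 6.469
Step 4: P(E1)/P(E2) = exp(6.469) = 644.8

644.8


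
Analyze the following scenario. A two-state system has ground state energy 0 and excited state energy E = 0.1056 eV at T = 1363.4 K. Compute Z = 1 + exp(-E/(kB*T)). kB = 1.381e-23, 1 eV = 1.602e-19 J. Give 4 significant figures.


Step 1: Compute beta*E = E*eV/(kB*T) = 0.1056*1.602e-19/(1.381e-23*1363.4) = 0.8985
Step 2: exp(-beta*E) = exp(-0.8985) = 0.4072
Step 3: Z = 1 + 0.4072 = 1.407

1.407


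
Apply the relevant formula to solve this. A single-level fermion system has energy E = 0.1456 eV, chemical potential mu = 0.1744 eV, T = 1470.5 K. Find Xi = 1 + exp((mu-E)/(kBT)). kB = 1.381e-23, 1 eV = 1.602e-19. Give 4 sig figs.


Step 1: (mu - E) = 0.1744 - 0.1456 = 0.0288 eV
Step 2: x = (mu-E)*eV/(kB*T) = 0.0288*1.602e-19/(1.381e-23*1470.5) = 0.2272
Step 3: exp(x) = 1.255
Step 4: Xi = 1 + 1.255 = 2.255

2.255


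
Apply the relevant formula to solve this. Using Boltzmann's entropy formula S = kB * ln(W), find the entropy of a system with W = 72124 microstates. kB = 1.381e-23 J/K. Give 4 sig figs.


Step 1: ln(W) = ln(72124) = 11.19
Step 2: S = kB * ln(W) = 1.381e-23 * 11.19
Step 3: S = 1.545e-22 J/K

1.545e-22
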